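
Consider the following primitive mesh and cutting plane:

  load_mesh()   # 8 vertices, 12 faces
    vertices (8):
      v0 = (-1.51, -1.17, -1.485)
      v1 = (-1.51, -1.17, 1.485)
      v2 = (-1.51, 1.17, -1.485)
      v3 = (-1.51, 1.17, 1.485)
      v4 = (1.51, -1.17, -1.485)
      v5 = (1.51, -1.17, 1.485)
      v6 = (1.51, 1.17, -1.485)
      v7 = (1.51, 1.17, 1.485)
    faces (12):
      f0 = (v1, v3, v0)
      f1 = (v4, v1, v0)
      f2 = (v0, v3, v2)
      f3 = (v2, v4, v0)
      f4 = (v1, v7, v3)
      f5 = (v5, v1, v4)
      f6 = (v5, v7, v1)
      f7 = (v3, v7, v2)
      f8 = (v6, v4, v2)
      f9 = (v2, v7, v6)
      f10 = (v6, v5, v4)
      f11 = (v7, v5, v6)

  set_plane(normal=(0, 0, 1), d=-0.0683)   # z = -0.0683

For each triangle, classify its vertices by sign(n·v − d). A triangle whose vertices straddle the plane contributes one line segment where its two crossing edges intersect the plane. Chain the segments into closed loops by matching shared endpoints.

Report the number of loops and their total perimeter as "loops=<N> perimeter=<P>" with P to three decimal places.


loops=1 perimeter=10.720

Straddling triangles (8 of 12):
  (v1,v3,v0) [++-] → (-1.51, -0.0538121, -0.0683)–(-1.51, -1.17, -0.0683)  len=1.1162
  (v4,v1,v0) [-+-] → (0.0694498, -1.17, -0.0683)–(-1.51, -1.17, -0.0683)  len=1.5794
  (v0,v3,v2) [-+-] → (-1.51, -0.0538121, -0.0683)–(-1.51, 1.17, -0.0683)  len=1.2238
  (v5,v1,v4) [++-] → (0.0694498, -1.17, -0.0683)–(1.51, -1.17, -0.0683)  len=1.4406
  (v3,v7,v2) [++-] → (-0.0694498, 1.17, -0.0683)–(-1.51, 1.17, -0.0683)  len=1.4406
  (v2,v7,v6) [-+-] → (-0.0694498, 1.17, -0.0683)–(1.51, 1.17, -0.0683)  len=1.5794
  (v6,v5,v4) [-+-] → (1.51, 0.0538121, -0.0683)–(1.51, -1.17, -0.0683)  len=1.2238
  (v7,v5,v6) [++-] → (1.51, 0.0538121, -0.0683)–(1.51, 1.17, -0.0683)  len=1.1162

Chained into 1 loop(s):
  loop 1: 8 segments, perimeter = 10.7200
Total perimeter = 10.720


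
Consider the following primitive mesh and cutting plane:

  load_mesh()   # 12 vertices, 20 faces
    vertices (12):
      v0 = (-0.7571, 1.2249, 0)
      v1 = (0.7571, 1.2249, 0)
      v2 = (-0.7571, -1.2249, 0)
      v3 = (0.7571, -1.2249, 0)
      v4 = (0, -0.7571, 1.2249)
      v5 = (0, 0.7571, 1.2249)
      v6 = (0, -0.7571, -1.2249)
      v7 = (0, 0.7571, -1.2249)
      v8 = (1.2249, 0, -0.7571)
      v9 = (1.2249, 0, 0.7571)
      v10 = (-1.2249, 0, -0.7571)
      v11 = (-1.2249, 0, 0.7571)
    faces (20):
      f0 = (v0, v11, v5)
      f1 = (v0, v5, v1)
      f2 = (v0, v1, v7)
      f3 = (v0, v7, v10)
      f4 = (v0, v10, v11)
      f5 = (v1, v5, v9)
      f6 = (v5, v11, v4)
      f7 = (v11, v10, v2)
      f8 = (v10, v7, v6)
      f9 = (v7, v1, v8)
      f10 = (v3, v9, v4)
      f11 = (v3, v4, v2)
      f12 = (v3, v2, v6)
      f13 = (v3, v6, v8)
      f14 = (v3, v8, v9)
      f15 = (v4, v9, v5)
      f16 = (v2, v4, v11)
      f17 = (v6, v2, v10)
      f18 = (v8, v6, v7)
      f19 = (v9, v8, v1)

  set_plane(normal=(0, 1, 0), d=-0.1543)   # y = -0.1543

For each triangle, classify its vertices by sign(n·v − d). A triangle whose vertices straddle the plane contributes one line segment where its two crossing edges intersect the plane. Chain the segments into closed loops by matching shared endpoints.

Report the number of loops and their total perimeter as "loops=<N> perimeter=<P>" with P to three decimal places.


Straddling triangles (10 of 20):
  (v5,v11,v4) [++-] → (-0.97526, -0.1543, 0.85244)–(0, -0.1543, 1.2249)  len=1.0440
  (v11,v10,v2) [++-] → (-1.16597, -0.1543, -0.661729)–(-1.16597, -0.1543, 0.661729)  len=1.3235
  (v10,v7,v6) [++-] → (0, -0.1543, -1.2249)–(-0.97526, -0.1543, -0.85244)  len=1.0440
  (v3,v9,v4) [-+-] → (1.16597, -0.1543, 0.661729)–(0.97526, -0.1543, 0.85244)  len=0.2697
  (v3,v6,v8) [--+] → (0.97526, -0.1543, -0.85244)–(1.16597, -0.1543, -0.661729)  len=0.2697
  (v3,v8,v9) [-++] → (1.16597, -0.1543, -0.661729)–(1.16597, -0.1543, 0.661729)  len=1.3235
  (v4,v9,v5) [-++] → (0.97526, -0.1543, 0.85244)–(0, -0.1543, 1.2249)  len=1.0440
  (v2,v4,v11) [--+] → (-0.97526, -0.1543, 0.85244)–(-1.16597, -0.1543, 0.661729)  len=0.2697
  (v6,v2,v10) [--+] → (-1.16597, -0.1543, -0.661729)–(-0.97526, -0.1543, -0.85244)  len=0.2697
  (v8,v6,v7) [+-+] → (0.97526, -0.1543, -0.85244)–(0, -0.1543, -1.2249)  len=1.0440

Chained into 1 loop(s):
  loop 1: 10 segments, perimeter = 7.9016
Total perimeter = 7.902

loops=1 perimeter=7.902


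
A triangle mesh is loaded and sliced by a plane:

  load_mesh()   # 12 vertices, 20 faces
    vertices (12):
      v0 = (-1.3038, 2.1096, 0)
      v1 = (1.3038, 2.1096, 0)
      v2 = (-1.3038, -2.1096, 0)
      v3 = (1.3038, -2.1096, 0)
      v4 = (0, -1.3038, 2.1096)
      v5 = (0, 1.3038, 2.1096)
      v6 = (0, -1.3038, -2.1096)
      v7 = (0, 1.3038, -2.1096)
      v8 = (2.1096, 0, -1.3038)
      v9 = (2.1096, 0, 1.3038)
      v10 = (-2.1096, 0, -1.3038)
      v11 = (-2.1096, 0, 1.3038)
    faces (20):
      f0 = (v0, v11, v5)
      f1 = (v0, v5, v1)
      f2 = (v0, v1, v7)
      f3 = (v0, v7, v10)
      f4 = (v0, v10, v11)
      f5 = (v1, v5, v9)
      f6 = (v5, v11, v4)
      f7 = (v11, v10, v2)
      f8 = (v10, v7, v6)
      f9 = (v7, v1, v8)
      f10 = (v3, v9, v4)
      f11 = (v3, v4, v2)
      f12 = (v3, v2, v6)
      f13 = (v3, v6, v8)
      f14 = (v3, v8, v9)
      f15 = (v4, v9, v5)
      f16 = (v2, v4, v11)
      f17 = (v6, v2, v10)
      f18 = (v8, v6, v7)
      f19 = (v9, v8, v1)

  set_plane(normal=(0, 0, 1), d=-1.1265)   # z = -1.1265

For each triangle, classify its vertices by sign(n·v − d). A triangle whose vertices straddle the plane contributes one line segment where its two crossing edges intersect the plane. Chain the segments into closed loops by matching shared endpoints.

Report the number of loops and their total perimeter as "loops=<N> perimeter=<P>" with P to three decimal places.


Straddling triangles (10 of 20):
  (v0,v1,v7) [++-] → (0.607587, 1.67931, -1.1265)–(-0.607587, 1.67931, -1.1265)  len=1.2152
  (v0,v7,v10) [+--] → (-0.607587, 1.67931, -1.1265)–(-2.00002, 0.286878, -1.1265)  len=1.9692
  (v0,v10,v11) [+-+] → (-2.00002, 0.286878, -1.1265)–(-2.1096, 0, -1.1265)  len=0.3071
  (v11,v10,v2) [+-+] → (-2.1096, 0, -1.1265)–(-2.00002, -0.286878, -1.1265)  len=0.3071
  (v7,v1,v8) [-+-] → (0.607587, 1.67931, -1.1265)–(2.00002, 0.286878, -1.1265)  len=1.9692
  (v3,v2,v6) [++-] → (-0.607587, -1.67931, -1.1265)–(0.607587, -1.67931, -1.1265)  len=1.2152
  (v3,v6,v8) [+--] → (0.607587, -1.67931, -1.1265)–(2.00002, -0.286878, -1.1265)  len=1.9692
  (v3,v8,v9) [+-+] → (2.00002, -0.286878, -1.1265)–(2.1096, 0, -1.1265)  len=0.3071
  (v6,v2,v10) [-+-] → (-0.607587, -1.67931, -1.1265)–(-2.00002, -0.286878, -1.1265)  len=1.9692
  (v9,v8,v1) [+-+] → (2.1096, 0, -1.1265)–(2.00002, 0.286878, -1.1265)  len=0.3071

Chained into 1 loop(s):
  loop 1: 10 segments, perimeter = 11.5355
Total perimeter = 11.536

loops=1 perimeter=11.536


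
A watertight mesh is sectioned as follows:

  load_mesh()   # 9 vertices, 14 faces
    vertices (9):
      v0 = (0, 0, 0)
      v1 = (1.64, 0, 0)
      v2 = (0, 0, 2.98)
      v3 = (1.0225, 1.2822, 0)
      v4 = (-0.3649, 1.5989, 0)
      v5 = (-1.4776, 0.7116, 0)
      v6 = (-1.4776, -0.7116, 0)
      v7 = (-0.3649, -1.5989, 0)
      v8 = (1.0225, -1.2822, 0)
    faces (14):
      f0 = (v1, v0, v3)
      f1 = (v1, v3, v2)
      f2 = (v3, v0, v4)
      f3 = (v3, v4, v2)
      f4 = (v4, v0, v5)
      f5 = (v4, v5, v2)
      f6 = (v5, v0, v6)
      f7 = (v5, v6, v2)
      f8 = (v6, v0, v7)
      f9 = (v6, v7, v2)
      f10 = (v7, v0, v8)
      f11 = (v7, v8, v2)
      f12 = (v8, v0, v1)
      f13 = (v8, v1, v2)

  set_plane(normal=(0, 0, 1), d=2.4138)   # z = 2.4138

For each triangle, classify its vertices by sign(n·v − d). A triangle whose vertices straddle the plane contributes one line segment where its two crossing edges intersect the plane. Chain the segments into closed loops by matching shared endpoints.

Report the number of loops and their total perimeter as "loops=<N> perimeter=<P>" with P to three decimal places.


Straddling triangles (7 of 14):
  (v1,v3,v2) [--+] → (0.194275, 0.243618, 2.4138)–(0.3116, 0, 2.4138)  len=0.2704
  (v3,v4,v2) [--+] → (-0.069331, 0.303791, 2.4138)–(0.194275, 0.243618, 2.4138)  len=0.2704
  (v4,v5,v2) [--+] → (-0.280744, 0.135204, 2.4138)–(-0.069331, 0.303791, 2.4138)  len=0.2704
  (v5,v6,v2) [--+] → (-0.280744, -0.135204, 2.4138)–(-0.280744, 0.135204, 2.4138)  len=0.2704
  (v6,v7,v2) [--+] → (-0.069331, -0.303791, 2.4138)–(-0.280744, -0.135204, 2.4138)  len=0.2704
  (v7,v8,v2) [--+] → (0.194275, -0.243618, 2.4138)–(-0.069331, -0.303791, 2.4138)  len=0.2704
  (v8,v1,v2) [--+] → (0.3116, 0, 2.4138)–(0.194275, -0.243618, 2.4138)  len=0.2704

Chained into 1 loop(s):
  loop 1: 7 segments, perimeter = 1.8928
Total perimeter = 1.893

loops=1 perimeter=1.893


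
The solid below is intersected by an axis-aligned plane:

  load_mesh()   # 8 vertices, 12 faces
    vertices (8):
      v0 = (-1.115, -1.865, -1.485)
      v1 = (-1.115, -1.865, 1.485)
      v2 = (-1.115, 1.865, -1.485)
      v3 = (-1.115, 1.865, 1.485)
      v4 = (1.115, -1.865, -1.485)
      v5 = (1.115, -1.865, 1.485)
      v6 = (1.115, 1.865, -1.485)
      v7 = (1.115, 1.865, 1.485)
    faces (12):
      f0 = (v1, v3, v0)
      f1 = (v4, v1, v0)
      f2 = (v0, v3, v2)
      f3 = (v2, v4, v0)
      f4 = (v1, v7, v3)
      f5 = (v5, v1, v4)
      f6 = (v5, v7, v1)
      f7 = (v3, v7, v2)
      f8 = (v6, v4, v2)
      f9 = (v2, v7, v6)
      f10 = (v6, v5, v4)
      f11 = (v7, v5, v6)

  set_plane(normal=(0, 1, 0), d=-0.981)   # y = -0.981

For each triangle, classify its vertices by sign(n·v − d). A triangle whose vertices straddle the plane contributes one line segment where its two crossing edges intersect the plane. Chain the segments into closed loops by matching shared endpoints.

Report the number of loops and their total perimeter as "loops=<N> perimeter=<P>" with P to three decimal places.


loops=1 perimeter=10.400

Straddling triangles (8 of 12):
  (v1,v3,v0) [-+-] → (-1.115, -0.981, 1.485)–(-1.115, -0.981, -0.781118)  len=2.2661
  (v0,v3,v2) [-++] → (-1.115, -0.981, -0.781118)–(-1.115, -0.981, -1.485)  len=0.7039
  (v2,v4,v0) [+--] → (0.586496, -0.981, -1.485)–(-1.115, -0.981, -1.485)  len=1.7015
  (v1,v7,v3) [-++] → (-0.586496, -0.981, 1.485)–(-1.115, -0.981, 1.485)  len=0.5285
  (v5,v7,v1) [-+-] → (1.115, -0.981, 1.485)–(-0.586496, -0.981, 1.485)  len=1.7015
  (v6,v4,v2) [+-+] → (1.115, -0.981, -1.485)–(0.586496, -0.981, -1.485)  len=0.5285
  (v6,v5,v4) [+--] → (1.115, -0.981, 0.781118)–(1.115, -0.981, -1.485)  len=2.2661
  (v7,v5,v6) [+-+] → (1.115, -0.981, 1.485)–(1.115, -0.981, 0.781118)  len=0.7039

Chained into 1 loop(s):
  loop 1: 8 segments, perimeter = 10.4000
Total perimeter = 10.400


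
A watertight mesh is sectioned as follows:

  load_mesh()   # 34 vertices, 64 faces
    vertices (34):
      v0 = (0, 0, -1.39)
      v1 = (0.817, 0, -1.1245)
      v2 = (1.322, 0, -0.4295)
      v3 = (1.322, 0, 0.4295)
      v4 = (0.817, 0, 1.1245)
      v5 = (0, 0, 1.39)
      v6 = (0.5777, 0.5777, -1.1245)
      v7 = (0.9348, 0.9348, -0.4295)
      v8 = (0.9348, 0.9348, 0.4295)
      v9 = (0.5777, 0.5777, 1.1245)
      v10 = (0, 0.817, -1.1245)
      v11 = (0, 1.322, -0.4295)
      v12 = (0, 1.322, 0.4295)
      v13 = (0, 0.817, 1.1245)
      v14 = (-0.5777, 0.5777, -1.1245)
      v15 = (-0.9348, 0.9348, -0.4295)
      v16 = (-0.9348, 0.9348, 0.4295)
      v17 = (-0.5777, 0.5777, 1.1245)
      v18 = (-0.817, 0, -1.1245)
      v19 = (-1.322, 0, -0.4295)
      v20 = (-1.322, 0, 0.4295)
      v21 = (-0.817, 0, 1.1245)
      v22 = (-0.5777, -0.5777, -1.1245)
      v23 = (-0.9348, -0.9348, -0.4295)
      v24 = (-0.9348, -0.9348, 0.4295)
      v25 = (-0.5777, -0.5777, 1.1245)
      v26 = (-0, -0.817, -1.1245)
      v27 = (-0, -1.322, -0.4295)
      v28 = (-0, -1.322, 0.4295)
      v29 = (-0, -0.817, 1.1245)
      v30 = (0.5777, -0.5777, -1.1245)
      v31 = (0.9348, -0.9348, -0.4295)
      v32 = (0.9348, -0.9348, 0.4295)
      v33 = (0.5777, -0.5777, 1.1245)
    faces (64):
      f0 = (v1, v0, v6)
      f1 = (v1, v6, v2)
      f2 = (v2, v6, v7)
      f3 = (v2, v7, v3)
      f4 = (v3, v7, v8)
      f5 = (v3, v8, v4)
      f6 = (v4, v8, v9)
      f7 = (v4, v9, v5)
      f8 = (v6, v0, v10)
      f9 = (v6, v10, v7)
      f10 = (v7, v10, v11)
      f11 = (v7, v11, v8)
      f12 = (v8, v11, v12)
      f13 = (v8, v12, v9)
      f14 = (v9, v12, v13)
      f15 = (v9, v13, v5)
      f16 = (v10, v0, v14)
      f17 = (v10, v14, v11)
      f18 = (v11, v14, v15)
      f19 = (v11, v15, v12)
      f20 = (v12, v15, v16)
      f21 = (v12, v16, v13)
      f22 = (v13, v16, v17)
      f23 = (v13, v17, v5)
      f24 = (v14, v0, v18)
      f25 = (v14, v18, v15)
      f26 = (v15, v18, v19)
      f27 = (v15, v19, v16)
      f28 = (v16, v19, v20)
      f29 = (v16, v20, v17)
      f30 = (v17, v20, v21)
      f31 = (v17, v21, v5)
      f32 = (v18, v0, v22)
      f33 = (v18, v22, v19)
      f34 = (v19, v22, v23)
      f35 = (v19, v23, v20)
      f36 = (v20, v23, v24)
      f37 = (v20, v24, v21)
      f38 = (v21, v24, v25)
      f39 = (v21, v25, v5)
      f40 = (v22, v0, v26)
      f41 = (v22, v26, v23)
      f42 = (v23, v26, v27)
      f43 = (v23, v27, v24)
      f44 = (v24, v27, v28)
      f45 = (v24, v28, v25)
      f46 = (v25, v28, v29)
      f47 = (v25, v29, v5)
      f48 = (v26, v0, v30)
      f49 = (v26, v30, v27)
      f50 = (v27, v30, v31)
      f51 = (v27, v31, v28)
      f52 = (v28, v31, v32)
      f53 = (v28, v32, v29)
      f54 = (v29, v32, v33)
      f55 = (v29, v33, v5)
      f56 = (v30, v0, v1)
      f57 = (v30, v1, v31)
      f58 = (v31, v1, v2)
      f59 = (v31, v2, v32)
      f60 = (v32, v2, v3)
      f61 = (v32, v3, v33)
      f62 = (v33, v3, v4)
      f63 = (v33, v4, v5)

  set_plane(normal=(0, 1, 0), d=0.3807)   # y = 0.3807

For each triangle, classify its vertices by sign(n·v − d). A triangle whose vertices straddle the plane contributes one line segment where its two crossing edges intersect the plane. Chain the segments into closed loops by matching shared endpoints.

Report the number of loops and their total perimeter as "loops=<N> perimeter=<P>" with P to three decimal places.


Straddling triangles (20 of 64):
  (v1,v0,v6) [--+] → (0.3807, 0.3807, -1.21504)–(0.659303, 0.3807, -1.1245)  len=0.2929
  (v1,v6,v2) [-+-] → (0.659303, 0.3807, -1.1245)–(0.831512, 0.3807, -0.8875)  len=0.2930
  (v2,v6,v7) [-++] → (0.831512, 0.3807, -0.8875)–(1.16431, 0.3807, -0.4295)  len=0.5661
  (v2,v7,v3) [-+-] → (1.16431, 0.3807, -0.4295)–(1.16431, 0.3807, 0.0796698)  len=0.5092
  (v3,v7,v8) [-++] → (1.16431, 0.3807, 0.0796698)–(1.16431, 0.3807, 0.4295)  len=0.3498
  (v3,v8,v4) [-+-] → (1.16431, 0.3807, 0.4295)–(0.864974, 0.3807, 0.841459)  len=0.5092
  (v4,v8,v9) [-++] → (0.864974, 0.3807, 0.841459)–(0.659303, 0.3807, 1.1245)  len=0.3499
  (v4,v9,v5) [-+-] → (0.659303, 0.3807, 1.1245)–(0.3807, 0.3807, 1.21504)  len=0.2929
  (v6,v0,v10) [+-+] → (0.3807, 0.3807, -1.21504)–(0, 0.3807, -1.26628)  len=0.3841
  (v9,v13,v5) [++-] → (0, 0.3807, 1.26628)–(0.3807, 0.3807, 1.21504)  len=0.3841
  (v10,v0,v14) [+-+] → (0, 0.3807, -1.26628)–(-0.3807, 0.3807, -1.21504)  len=0.3841
  (v13,v17,v5) [++-] → (-0.3807, 0.3807, 1.21504)–(0, 0.3807, 1.26628)  len=0.3841
  (v14,v0,v18) [+--] → (-0.3807, 0.3807, -1.21504)–(-0.659303, 0.3807, -1.1245)  len=0.2929
  (v14,v18,v15) [+-+] → (-0.659303, 0.3807, -1.1245)–(-0.864974, 0.3807, -0.841459)  len=0.3499
  (v15,v18,v19) [+--] → (-0.864974, 0.3807, -0.841459)–(-1.16431, 0.3807, -0.4295)  len=0.5092
  (v15,v19,v16) [+-+] → (-1.16431, 0.3807, -0.4295)–(-1.16431, 0.3807, -0.0796698)  len=0.3498
  (v16,v19,v20) [+--] → (-1.16431, 0.3807, -0.0796698)–(-1.16431, 0.3807, 0.4295)  len=0.5092
  (v16,v20,v17) [+-+] → (-1.16431, 0.3807, 0.4295)–(-0.831512, 0.3807, 0.8875)  len=0.5661
  (v17,v20,v21) [+--] → (-0.831512, 0.3807, 0.8875)–(-0.659303, 0.3807, 1.1245)  len=0.2930
  (v17,v21,v5) [+--] → (-0.659303, 0.3807, 1.1245)–(-0.3807, 0.3807, 1.21504)  len=0.2929

Chained into 1 loop(s):
  loop 1: 20 segments, perimeter = 7.8627
Total perimeter = 7.863

loops=1 perimeter=7.863


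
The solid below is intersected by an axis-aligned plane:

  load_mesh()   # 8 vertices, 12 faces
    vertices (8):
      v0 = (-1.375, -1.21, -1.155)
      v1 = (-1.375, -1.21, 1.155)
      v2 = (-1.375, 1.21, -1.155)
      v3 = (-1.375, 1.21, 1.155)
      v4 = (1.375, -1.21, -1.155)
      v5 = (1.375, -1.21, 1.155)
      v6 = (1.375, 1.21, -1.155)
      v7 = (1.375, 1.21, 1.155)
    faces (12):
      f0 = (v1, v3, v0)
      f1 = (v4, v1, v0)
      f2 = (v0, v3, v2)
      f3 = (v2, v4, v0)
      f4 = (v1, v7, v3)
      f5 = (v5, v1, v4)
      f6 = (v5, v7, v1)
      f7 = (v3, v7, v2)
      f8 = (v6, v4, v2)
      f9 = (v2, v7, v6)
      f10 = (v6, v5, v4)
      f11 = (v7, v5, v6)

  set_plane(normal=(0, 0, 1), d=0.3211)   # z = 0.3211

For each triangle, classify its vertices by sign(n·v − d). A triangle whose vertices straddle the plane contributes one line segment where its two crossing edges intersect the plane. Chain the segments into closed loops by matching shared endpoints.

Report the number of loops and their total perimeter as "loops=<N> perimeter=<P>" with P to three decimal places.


Straddling triangles (8 of 12):
  (v1,v3,v0) [++-] → (-1.375, 0.33639, 0.3211)–(-1.375, -1.21, 0.3211)  len=1.5464
  (v4,v1,v0) [-+-] → (-0.382262, -1.21, 0.3211)–(-1.375, -1.21, 0.3211)  len=0.9927
  (v0,v3,v2) [-+-] → (-1.375, 0.33639, 0.3211)–(-1.375, 1.21, 0.3211)  len=0.8736
  (v5,v1,v4) [++-] → (-0.382262, -1.21, 0.3211)–(1.375, -1.21, 0.3211)  len=1.7573
  (v3,v7,v2) [++-] → (0.382262, 1.21, 0.3211)–(-1.375, 1.21, 0.3211)  len=1.7573
  (v2,v7,v6) [-+-] → (0.382262, 1.21, 0.3211)–(1.375, 1.21, 0.3211)  len=0.9927
  (v6,v5,v4) [-+-] → (1.375, -0.33639, 0.3211)–(1.375, -1.21, 0.3211)  len=0.8736
  (v7,v5,v6) [++-] → (1.375, -0.33639, 0.3211)–(1.375, 1.21, 0.3211)  len=1.5464

Chained into 1 loop(s):
  loop 1: 8 segments, perimeter = 10.3400
Total perimeter = 10.340

loops=1 perimeter=10.340


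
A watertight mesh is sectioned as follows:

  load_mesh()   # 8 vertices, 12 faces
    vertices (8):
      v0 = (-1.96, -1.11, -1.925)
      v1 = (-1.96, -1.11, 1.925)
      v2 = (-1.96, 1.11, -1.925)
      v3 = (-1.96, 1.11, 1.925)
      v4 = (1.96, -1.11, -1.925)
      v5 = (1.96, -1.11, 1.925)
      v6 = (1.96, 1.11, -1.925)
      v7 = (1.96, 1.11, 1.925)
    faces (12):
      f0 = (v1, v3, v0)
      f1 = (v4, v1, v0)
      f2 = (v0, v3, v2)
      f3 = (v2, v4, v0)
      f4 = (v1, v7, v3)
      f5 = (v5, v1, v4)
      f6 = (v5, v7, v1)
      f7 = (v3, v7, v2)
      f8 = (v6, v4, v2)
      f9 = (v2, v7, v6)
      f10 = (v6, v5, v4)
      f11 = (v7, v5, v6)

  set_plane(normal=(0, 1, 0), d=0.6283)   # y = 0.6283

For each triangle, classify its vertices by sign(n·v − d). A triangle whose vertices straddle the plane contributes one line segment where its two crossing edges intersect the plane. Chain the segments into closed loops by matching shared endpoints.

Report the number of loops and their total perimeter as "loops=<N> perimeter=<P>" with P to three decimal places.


loops=1 perimeter=15.540

Straddling triangles (8 of 12):
  (v1,v3,v0) [-+-] → (-1.96, 0.6283, 1.925)–(-1.96, 0.6283, 1.08962)  len=0.8354
  (v0,v3,v2) [-++] → (-1.96, 0.6283, 1.08962)–(-1.96, 0.6283, -1.925)  len=3.0146
  (v2,v4,v0) [+--] → (-1.10943, 0.6283, -1.925)–(-1.96, 0.6283, -1.925)  len=0.8506
  (v1,v7,v3) [-++] → (1.10943, 0.6283, 1.925)–(-1.96, 0.6283, 1.925)  len=3.0694
  (v5,v7,v1) [-+-] → (1.96, 0.6283, 1.925)–(1.10943, 0.6283, 1.925)  len=0.8506
  (v6,v4,v2) [+-+] → (1.96, 0.6283, -1.925)–(-1.10943, 0.6283, -1.925)  len=3.0694
  (v6,v5,v4) [+--] → (1.96, 0.6283, -1.08962)–(1.96, 0.6283, -1.925)  len=0.8354
  (v7,v5,v6) [+-+] → (1.96, 0.6283, 1.925)–(1.96, 0.6283, -1.08962)  len=3.0146

Chained into 1 loop(s):
  loop 1: 8 segments, perimeter = 15.5400
Total perimeter = 15.540


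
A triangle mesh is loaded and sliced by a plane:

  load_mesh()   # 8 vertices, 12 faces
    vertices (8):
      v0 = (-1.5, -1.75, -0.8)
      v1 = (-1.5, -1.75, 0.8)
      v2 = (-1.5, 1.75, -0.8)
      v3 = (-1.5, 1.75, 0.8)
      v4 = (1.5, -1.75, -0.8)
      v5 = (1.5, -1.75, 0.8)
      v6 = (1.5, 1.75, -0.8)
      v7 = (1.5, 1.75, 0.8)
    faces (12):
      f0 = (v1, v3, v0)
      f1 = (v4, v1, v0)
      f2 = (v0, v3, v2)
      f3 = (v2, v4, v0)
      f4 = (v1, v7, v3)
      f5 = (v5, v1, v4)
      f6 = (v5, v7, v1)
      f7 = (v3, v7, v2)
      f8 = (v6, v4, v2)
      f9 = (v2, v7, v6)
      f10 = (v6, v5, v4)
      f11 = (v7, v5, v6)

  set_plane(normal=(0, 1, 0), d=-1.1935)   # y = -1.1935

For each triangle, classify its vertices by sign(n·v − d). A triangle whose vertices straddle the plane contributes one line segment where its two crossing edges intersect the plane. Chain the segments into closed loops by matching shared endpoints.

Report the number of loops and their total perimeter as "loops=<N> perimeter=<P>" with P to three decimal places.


Straddling triangles (8 of 12):
  (v1,v3,v0) [-+-] → (-1.5, -1.1935, 0.8)–(-1.5, -1.1935, -0.5456)  len=1.3456
  (v0,v3,v2) [-++] → (-1.5, -1.1935, -0.5456)–(-1.5, -1.1935, -0.8)  len=0.2544
  (v2,v4,v0) [+--] → (1.023, -1.1935, -0.8)–(-1.5, -1.1935, -0.8)  len=2.5230
  (v1,v7,v3) [-++] → (-1.023, -1.1935, 0.8)–(-1.5, -1.1935, 0.8)  len=0.4770
  (v5,v7,v1) [-+-] → (1.5, -1.1935, 0.8)–(-1.023, -1.1935, 0.8)  len=2.5230
  (v6,v4,v2) [+-+] → (1.5, -1.1935, -0.8)–(1.023, -1.1935, -0.8)  len=0.4770
  (v6,v5,v4) [+--] → (1.5, -1.1935, 0.5456)–(1.5, -1.1935, -0.8)  len=1.3456
  (v7,v5,v6) [+-+] → (1.5, -1.1935, 0.8)–(1.5, -1.1935, 0.5456)  len=0.2544

Chained into 1 loop(s):
  loop 1: 8 segments, perimeter = 9.2000
Total perimeter = 9.200

loops=1 perimeter=9.200


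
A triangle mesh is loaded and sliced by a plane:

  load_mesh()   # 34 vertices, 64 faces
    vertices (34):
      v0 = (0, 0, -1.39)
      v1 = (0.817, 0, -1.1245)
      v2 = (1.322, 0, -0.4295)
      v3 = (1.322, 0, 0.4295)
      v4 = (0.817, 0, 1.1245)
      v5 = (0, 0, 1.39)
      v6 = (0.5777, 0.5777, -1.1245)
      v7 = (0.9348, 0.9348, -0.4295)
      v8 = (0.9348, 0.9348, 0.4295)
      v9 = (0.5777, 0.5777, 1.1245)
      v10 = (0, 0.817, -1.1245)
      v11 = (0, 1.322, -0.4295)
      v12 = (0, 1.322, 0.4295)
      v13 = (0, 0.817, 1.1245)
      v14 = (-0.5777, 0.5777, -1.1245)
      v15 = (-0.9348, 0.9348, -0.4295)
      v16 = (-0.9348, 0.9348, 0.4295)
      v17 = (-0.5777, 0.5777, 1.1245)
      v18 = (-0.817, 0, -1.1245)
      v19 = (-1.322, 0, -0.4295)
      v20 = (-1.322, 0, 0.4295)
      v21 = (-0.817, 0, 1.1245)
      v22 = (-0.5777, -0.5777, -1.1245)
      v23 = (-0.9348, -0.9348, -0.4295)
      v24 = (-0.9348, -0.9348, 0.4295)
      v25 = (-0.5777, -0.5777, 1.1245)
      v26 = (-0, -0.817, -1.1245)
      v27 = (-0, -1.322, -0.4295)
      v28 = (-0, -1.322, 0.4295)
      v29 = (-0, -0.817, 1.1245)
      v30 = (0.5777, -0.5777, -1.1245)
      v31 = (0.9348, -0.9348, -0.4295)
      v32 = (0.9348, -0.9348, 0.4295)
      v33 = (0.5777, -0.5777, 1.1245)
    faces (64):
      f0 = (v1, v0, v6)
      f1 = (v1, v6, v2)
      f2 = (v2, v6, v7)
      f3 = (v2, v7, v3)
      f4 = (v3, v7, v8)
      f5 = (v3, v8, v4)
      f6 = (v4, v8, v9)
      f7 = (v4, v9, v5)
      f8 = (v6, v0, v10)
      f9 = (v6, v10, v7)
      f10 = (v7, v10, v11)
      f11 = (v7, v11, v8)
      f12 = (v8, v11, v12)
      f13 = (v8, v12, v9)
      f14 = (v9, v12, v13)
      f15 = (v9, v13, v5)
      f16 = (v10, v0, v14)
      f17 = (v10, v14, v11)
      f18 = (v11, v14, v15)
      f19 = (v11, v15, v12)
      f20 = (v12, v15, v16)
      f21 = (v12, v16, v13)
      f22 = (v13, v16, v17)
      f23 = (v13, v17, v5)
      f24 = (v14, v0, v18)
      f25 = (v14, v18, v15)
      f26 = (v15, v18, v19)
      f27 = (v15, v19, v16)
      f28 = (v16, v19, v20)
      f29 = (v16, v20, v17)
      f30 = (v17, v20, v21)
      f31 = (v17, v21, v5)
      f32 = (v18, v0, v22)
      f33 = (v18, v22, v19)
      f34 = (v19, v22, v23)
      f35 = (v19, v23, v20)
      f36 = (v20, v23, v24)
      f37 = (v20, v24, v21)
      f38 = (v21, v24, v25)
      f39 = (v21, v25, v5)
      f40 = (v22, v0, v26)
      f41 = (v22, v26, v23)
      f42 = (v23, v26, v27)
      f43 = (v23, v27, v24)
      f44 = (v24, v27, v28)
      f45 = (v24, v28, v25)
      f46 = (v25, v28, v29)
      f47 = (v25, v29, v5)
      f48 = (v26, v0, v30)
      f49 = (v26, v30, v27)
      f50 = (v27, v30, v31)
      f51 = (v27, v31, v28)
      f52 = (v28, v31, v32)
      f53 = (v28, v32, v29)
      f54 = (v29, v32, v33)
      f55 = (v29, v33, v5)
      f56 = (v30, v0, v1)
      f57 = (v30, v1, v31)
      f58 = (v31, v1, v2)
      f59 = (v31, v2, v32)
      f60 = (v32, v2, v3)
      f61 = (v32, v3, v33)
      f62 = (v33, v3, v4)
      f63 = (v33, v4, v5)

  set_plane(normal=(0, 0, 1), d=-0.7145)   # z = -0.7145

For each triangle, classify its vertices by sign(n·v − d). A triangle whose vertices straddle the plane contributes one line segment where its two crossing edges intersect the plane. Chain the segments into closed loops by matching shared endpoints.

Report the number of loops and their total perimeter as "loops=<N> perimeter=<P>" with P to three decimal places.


loops=1 perimeter=6.827

Straddling triangles (16 of 64):
  (v1,v6,v2) [--+] → (1.01678, 0.236899, -0.7145)–(1.11491, 0, -0.7145)  len=0.2564
  (v2,v6,v7) [+-+] → (1.01678, 0.236899, -0.7145)–(0.788363, 0.788363, -0.7145)  len=0.5969
  (v6,v10,v7) [--+] → (0.551465, 0.886494, -0.7145)–(0.788363, 0.788363, -0.7145)  len=0.2564
  (v7,v10,v11) [+-+] → (0.551465, 0.886494, -0.7145)–(0, 1.11491, -0.7145)  len=0.5969
  (v10,v14,v11) [--+] → (-0.236899, 1.01678, -0.7145)–(0, 1.11491, -0.7145)  len=0.2564
  (v11,v14,v15) [+-+] → (-0.236899, 1.01678, -0.7145)–(-0.788363, 0.788363, -0.7145)  len=0.5969
  (v14,v18,v15) [--+] → (-0.886494, 0.551465, -0.7145)–(-0.788363, 0.788363, -0.7145)  len=0.2564
  (v15,v18,v19) [+-+] → (-0.886494, 0.551465, -0.7145)–(-1.11491, 0, -0.7145)  len=0.5969
  (v18,v22,v19) [--+] → (-1.01678, -0.236899, -0.7145)–(-1.11491, 0, -0.7145)  len=0.2564
  (v19,v22,v23) [+-+] → (-1.01678, -0.236899, -0.7145)–(-0.788363, -0.788363, -0.7145)  len=0.5969
  (v22,v26,v23) [--+] → (-0.551465, -0.886494, -0.7145)–(-0.788363, -0.788363, -0.7145)  len=0.2564
  (v23,v26,v27) [+-+] → (-0.551465, -0.886494, -0.7145)–(0, -1.11491, -0.7145)  len=0.5969
  (v26,v30,v27) [--+] → (0.236899, -1.01678, -0.7145)–(0, -1.11491, -0.7145)  len=0.2564
  (v27,v30,v31) [+-+] → (0.236899, -1.01678, -0.7145)–(0.788363, -0.788363, -0.7145)  len=0.5969
  (v30,v1,v31) [--+] → (0.886494, -0.551465, -0.7145)–(0.788363, -0.788363, -0.7145)  len=0.2564
  (v31,v1,v2) [+-+] → (0.886494, -0.551465, -0.7145)–(1.11491, 0, -0.7145)  len=0.5969

Chained into 1 loop(s):
  loop 1: 16 segments, perimeter = 6.8265
Total perimeter = 6.827


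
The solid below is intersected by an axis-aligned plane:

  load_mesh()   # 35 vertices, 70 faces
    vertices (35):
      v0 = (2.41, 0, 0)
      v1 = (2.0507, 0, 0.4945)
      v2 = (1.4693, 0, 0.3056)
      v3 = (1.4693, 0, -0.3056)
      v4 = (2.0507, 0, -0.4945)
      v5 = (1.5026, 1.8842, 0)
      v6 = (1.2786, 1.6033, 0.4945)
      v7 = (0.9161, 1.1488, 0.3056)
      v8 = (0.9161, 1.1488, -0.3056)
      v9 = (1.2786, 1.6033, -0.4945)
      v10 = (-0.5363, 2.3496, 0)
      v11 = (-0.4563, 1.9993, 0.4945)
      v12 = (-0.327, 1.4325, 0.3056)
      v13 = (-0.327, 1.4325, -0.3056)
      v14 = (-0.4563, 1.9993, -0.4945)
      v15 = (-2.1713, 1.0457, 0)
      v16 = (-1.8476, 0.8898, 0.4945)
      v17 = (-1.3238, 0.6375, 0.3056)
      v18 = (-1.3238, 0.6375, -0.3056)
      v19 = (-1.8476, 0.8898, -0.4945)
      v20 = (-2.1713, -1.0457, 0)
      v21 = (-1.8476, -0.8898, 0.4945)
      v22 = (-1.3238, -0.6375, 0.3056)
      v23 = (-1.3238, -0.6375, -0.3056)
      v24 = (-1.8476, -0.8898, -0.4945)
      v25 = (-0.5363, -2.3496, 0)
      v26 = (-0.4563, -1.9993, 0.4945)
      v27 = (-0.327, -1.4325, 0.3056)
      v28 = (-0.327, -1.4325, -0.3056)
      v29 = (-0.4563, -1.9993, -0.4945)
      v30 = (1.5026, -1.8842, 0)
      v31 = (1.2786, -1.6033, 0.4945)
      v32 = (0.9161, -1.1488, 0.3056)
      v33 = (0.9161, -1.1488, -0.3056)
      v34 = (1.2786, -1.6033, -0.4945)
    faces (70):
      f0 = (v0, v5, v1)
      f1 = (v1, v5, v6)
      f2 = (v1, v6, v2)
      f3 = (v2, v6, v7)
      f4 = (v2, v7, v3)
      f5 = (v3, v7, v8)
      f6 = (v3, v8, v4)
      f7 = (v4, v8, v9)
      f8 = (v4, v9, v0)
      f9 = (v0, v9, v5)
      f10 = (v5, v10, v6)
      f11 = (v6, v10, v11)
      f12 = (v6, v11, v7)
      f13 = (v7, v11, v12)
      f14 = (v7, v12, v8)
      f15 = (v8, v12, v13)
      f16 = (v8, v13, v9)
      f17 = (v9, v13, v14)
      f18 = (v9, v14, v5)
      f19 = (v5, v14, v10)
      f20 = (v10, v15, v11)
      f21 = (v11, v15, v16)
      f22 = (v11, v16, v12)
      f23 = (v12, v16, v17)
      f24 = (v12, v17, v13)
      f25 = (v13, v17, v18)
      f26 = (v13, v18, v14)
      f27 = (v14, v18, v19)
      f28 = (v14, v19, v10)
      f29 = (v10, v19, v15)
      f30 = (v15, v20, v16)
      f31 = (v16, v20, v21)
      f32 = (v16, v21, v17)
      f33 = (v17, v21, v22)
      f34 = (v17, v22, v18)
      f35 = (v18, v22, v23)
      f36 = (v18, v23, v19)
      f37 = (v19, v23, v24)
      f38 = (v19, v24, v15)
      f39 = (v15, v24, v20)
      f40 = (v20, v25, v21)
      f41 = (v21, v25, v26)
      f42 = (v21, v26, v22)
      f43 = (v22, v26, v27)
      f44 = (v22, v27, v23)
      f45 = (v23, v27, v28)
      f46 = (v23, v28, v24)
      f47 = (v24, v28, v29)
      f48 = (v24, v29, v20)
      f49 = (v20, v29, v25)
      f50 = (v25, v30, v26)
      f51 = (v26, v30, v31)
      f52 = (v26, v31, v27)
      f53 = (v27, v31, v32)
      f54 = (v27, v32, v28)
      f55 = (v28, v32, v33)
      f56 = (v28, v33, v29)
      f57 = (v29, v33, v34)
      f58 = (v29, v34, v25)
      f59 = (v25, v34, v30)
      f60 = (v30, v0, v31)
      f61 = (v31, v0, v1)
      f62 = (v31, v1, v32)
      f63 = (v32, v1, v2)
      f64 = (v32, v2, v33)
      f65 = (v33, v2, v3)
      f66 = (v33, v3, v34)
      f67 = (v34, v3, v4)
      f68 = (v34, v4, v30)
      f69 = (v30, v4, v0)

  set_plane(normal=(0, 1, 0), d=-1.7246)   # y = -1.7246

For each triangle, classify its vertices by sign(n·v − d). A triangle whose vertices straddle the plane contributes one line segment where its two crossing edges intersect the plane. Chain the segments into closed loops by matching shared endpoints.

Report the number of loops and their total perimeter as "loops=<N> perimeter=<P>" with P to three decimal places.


Straddling triangles (16 of 70):
  (v20,v25,v21) [+-+] → (-1.32001, -1.7246, 0)–(-1.09772, -1.7246, 0.211716)  len=0.3070
  (v21,v25,v26) [+--] → (-1.09772, -1.7246, 0.211716)–(-0.800771, -1.7246, 0.4945)  len=0.4101
  (v21,v26,v22) [+-+] → (-0.800771, -1.7246, 0.4945)–(-0.631291, -1.7246, 0.456395)  len=0.1737
  (v22,v26,v27) [+-+] → (-0.631291, -1.7246, 0.456395)–(-0.393635, -1.7246, 0.402949)  len=0.2436
  (v24,v28,v29) [++-] → (-0.393635, -1.7246, -0.402949)–(-0.800771, -1.7246, -0.4945)  len=0.4173
  (v24,v29,v20) [+-+] → (-0.800771, -1.7246, -0.4945)–(-0.950334, -1.7246, -0.352051)  len=0.2065
  (v20,v29,v25) [+--] → (-0.950334, -1.7246, -0.352051)–(-1.32001, -1.7246, 0)  len=0.5105
  (v26,v30,v31) [--+] → (1.37533, -1.7246, 0.280962)–(0.747177, -1.7246, 0.4945)  len=0.6635
  (v26,v31,v27) [-++] → (0.747177, -1.7246, 0.4945)–(-0.393635, -1.7246, 0.402949)  len=1.1445
  (v28,v33,v29) [++-] → (-0.0130334, -1.7246, -0.433488)–(-0.393635, -1.7246, -0.402949)  len=0.3818
  (v29,v33,v34) [-++] → (-0.0130334, -1.7246, -0.433488)–(0.747177, -1.7246, -0.4945)  len=0.7627
  (v29,v34,v25) [-+-] → (0.747177, -1.7246, -0.4945)–(0.983615, -1.7246, -0.414126)  len=0.2497
  (v25,v34,v30) [-+-] → (0.983615, -1.7246, -0.414126)–(1.37533, -1.7246, -0.280962)  len=0.4137
  (v30,v0,v31) [-++] → (1.57946, -1.7246, 0)–(1.37533, -1.7246, 0.280962)  len=0.3473
  (v34,v4,v30) [++-] → (1.54903, -1.7246, -0.0418863)–(1.37533, -1.7246, -0.280962)  len=0.2955
  (v30,v4,v0) [-++] → (1.54903, -1.7246, -0.0418863)–(1.57946, -1.7246, 0)  len=0.0518

Chained into 1 loop(s):
  loop 1: 16 segments, perimeter = 6.5791
Total perimeter = 6.579

loops=1 perimeter=6.579


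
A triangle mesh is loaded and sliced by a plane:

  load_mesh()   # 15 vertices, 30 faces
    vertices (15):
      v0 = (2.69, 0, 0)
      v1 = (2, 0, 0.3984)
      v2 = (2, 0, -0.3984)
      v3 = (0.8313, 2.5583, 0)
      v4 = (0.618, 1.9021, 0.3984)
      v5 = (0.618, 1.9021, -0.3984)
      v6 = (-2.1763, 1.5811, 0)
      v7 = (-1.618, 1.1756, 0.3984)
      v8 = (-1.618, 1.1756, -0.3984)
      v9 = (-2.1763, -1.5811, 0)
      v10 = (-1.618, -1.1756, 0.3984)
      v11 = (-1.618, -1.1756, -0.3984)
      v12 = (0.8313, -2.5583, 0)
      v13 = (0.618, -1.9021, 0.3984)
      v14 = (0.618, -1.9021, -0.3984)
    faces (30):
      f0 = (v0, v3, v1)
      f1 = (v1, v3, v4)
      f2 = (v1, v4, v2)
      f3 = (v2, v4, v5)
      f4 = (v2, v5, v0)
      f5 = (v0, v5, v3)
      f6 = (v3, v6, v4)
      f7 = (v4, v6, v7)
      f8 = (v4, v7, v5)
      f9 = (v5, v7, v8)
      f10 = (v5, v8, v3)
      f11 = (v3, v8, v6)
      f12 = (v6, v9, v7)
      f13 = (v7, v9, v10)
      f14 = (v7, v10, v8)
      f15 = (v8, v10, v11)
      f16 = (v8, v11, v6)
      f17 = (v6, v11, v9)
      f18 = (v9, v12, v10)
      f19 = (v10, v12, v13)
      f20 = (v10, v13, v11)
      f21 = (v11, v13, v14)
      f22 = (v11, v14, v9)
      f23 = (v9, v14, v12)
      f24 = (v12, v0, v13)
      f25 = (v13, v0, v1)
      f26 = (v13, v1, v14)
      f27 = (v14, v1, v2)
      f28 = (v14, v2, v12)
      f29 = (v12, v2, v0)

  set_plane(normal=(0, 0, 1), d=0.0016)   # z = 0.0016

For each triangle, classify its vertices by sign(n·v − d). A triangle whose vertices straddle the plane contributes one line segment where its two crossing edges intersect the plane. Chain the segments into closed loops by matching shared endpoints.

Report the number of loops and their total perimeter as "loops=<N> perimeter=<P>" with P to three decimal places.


Straddling triangles (20 of 30):
  (v0,v3,v1) [--+] → (0.835994, 2.54803, 0.0016)–(2.68723, 0, 0.0016)  len=3.1495
  (v1,v3,v4) [+-+] → (0.835994, 2.54803, 0.0016)–(0.830443, 2.55566, 0.0016)  len=0.0094
  (v1,v4,v2) [++-] → (1.30622, 0.954869, 0.0016)–(2, 0, 0.0016)  len=1.1803
  (v2,v4,v5) [-+-] → (1.30622, 0.954869, 0.0016)–(0.618, 1.9021, 0.0016)  len=1.1709
  (v3,v6,v4) [--+] → (-2.16508, 1.58239, 0.0016)–(0.830443, 2.55566, 0.0016)  len=3.1497
  (v4,v6,v7) [+-+] → (-2.16508, 1.58239, 0.0016)–(-2.17406, 1.57947, 0.0016)  len=0.0094
  (v4,v7,v5) [++-] → (-0.50449, 1.53739, 0.0016)–(0.618, 1.9021, 0.0016)  len=1.1803
  (v5,v7,v8) [-+-] → (-0.50449, 1.53739, 0.0016)–(-1.618, 1.1756, 0.0016)  len=1.1708
  (v6,v9,v7) [--+] → (-2.17406, -1.57003, 0.0016)–(-2.17406, 1.57947, 0.0016)  len=3.1495
  (v7,v9,v10) [+-+] → (-2.17406, -1.57003, 0.0016)–(-2.17406, -1.57947, 0.0016)  len=0.0094
  (v7,v10,v8) [++-] → (-1.618, -0.00472129, 0.0016)–(-1.618, 1.1756, 0.0016)  len=1.1803
  (v8,v10,v11) [-+-] → (-1.618, -0.00472129, 0.0016)–(-1.618, -1.1756, 0.0016)  len=1.1709
  (v9,v12,v10) [--+] → (0.821463, -2.55275, 0.0016)–(-2.17406, -1.57947, 0.0016)  len=3.1497
  (v10,v12,v13) [+-+] → (0.821463, -2.55275, 0.0016)–(0.830443, -2.55566, 0.0016)  len=0.0094
  (v10,v13,v11) [++-] → (-0.49551, -1.54031, 0.0016)–(-1.618, -1.1756, 0.0016)  len=1.1803
  (v11,v13,v14) [-+-] → (-0.49551, -1.54031, 0.0016)–(0.618, -1.9021, 0.0016)  len=1.1708
  (v12,v0,v13) [--+] → (2.68168, -0.00763896, 0.0016)–(0.830443, -2.55566, 0.0016)  len=3.1495
  (v13,v0,v1) [+-+] → (2.68168, -0.00763896, 0.0016)–(2.68723, 0, 0.0016)  len=0.0094
  (v13,v1,v14) [++-] → (1.31178, -0.947231, 0.0016)–(0.618, -1.9021, 0.0016)  len=1.1803
  (v14,v1,v2) [-+-] → (1.31178, -0.947231, 0.0016)–(2, 0, 0.0016)  len=1.1709

Chained into 2 loop(s):
  loop 1: 10 segments, perimeter = 15.7951
  loop 2: 10 segments, perimeter = 11.7556
Total perimeter = 27.551

loops=2 perimeter=27.551


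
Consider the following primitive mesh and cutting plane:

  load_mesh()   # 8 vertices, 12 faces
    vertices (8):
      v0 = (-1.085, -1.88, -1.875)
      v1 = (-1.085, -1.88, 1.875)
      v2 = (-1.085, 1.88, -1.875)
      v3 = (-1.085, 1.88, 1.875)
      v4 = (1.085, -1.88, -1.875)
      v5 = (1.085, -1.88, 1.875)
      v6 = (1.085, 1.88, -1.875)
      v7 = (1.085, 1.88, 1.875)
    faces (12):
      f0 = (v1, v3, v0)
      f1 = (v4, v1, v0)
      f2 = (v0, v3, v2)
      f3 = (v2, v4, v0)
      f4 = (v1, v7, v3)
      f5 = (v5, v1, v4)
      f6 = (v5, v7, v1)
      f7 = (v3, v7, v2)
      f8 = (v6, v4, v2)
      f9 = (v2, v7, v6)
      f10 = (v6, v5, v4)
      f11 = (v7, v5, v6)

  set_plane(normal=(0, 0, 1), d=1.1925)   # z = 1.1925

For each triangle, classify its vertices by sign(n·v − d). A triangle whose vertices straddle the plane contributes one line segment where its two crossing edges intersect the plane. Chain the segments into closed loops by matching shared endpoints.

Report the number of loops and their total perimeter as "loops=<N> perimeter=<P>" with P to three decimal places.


Straddling triangles (8 of 12):
  (v1,v3,v0) [++-] → (-1.085, 1.19568, 1.1925)–(-1.085, -1.88, 1.1925)  len=3.0757
  (v4,v1,v0) [-+-] → (-0.69006, -1.88, 1.1925)–(-1.085, -1.88, 1.1925)  len=0.3949
  (v0,v3,v2) [-+-] → (-1.085, 1.19568, 1.1925)–(-1.085, 1.88, 1.1925)  len=0.6843
  (v5,v1,v4) [++-] → (-0.69006, -1.88, 1.1925)–(1.085, -1.88, 1.1925)  len=1.7751
  (v3,v7,v2) [++-] → (0.69006, 1.88, 1.1925)–(-1.085, 1.88, 1.1925)  len=1.7751
  (v2,v7,v6) [-+-] → (0.69006, 1.88, 1.1925)–(1.085, 1.88, 1.1925)  len=0.3949
  (v6,v5,v4) [-+-] → (1.085, -1.19568, 1.1925)–(1.085, -1.88, 1.1925)  len=0.6843
  (v7,v5,v6) [++-] → (1.085, -1.19568, 1.1925)–(1.085, 1.88, 1.1925)  len=3.0757

Chained into 1 loop(s):
  loop 1: 8 segments, perimeter = 11.8600
Total perimeter = 11.860

loops=1 perimeter=11.860


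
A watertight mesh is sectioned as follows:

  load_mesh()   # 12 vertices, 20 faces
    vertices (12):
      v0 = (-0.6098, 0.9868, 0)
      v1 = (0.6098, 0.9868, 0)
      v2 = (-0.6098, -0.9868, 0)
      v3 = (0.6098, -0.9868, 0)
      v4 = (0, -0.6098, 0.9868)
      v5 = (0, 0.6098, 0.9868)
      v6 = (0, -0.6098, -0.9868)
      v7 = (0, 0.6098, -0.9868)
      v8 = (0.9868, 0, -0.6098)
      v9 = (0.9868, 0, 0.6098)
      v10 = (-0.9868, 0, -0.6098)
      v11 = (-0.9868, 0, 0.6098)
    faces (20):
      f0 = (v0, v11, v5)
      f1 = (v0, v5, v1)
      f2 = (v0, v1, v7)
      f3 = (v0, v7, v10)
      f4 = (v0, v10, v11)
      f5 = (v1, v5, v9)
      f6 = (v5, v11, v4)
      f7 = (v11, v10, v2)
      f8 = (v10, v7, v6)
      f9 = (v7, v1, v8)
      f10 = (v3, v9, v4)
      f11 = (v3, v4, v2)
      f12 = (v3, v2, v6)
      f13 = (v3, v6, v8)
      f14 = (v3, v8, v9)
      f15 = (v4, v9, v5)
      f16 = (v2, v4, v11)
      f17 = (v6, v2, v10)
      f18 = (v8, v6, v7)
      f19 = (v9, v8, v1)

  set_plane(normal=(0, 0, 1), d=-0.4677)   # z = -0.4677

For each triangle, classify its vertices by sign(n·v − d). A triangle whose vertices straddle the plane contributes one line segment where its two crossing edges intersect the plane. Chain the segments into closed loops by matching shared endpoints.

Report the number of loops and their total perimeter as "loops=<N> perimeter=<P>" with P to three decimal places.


Straddling triangles (10 of 20):
  (v0,v1,v7) [++-] → (0.320781, 0.808119, -0.4677)–(-0.320781, 0.808119, -0.4677)  len=0.6416
  (v0,v7,v10) [+--] → (-0.320781, 0.808119, -0.4677)–(-0.898949, 0.229951, -0.4677)  len=0.8177
  (v0,v10,v11) [+-+] → (-0.898949, 0.229951, -0.4677)–(-0.9868, 0, -0.4677)  len=0.2462
  (v11,v10,v2) [+-+] → (-0.9868, 0, -0.4677)–(-0.898949, -0.229951, -0.4677)  len=0.2462
  (v7,v1,v8) [-+-] → (0.320781, 0.808119, -0.4677)–(0.898949, 0.229951, -0.4677)  len=0.8177
  (v3,v2,v6) [++-] → (-0.320781, -0.808119, -0.4677)–(0.320781, -0.808119, -0.4677)  len=0.6416
  (v3,v6,v8) [+--] → (0.320781, -0.808119, -0.4677)–(0.898949, -0.229951, -0.4677)  len=0.8177
  (v3,v8,v9) [+-+] → (0.898949, -0.229951, -0.4677)–(0.9868, 0, -0.4677)  len=0.2462
  (v6,v2,v10) [-+-] → (-0.320781, -0.808119, -0.4677)–(-0.898949, -0.229951, -0.4677)  len=0.8177
  (v9,v8,v1) [+-+] → (0.9868, 0, -0.4677)–(0.898949, 0.229951, -0.4677)  len=0.2462

Chained into 1 loop(s):
  loop 1: 10 segments, perimeter = 5.5384
Total perimeter = 5.538

loops=1 perimeter=5.538
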